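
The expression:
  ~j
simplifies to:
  ~j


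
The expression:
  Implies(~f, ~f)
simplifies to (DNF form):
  True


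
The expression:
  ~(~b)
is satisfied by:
  {b: True}


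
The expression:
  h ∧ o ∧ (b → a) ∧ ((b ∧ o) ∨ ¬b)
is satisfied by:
  {h: True, a: True, o: True, b: False}
  {h: True, o: True, b: False, a: False}
  {h: True, a: True, b: True, o: True}


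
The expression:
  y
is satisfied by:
  {y: True}


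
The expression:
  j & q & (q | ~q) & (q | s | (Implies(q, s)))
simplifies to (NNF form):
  j & q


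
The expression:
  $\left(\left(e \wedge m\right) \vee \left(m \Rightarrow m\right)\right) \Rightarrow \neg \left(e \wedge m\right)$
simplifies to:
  $\neg e \vee \neg m$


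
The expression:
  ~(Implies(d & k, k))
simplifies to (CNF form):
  False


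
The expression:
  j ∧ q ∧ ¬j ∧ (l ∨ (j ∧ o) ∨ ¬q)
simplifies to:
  False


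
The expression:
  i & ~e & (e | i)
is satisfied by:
  {i: True, e: False}


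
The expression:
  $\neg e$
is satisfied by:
  {e: False}


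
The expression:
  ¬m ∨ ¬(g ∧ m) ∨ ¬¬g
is always true.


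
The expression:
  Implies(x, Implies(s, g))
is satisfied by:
  {g: True, s: False, x: False}
  {s: False, x: False, g: False}
  {x: True, g: True, s: False}
  {x: True, s: False, g: False}
  {g: True, s: True, x: False}
  {s: True, g: False, x: False}
  {x: True, s: True, g: True}


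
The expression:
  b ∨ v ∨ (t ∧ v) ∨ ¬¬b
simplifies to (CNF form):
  b ∨ v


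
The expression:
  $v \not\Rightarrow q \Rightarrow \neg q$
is always true.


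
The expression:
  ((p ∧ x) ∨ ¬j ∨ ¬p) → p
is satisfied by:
  {p: True}


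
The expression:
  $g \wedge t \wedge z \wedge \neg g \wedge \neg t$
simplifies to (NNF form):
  $\text{False}$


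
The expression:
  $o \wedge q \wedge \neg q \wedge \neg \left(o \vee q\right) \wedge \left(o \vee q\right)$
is never true.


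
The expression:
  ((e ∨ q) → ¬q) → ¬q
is always true.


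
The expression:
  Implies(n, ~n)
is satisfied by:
  {n: False}


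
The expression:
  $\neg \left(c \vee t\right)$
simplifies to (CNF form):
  $\neg c \wedge \neg t$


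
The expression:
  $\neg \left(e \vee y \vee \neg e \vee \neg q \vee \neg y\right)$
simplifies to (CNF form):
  $\text{False}$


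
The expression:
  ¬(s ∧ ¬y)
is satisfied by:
  {y: True, s: False}
  {s: False, y: False}
  {s: True, y: True}


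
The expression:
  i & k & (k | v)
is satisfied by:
  {i: True, k: True}


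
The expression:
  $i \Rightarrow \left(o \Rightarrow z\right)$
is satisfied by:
  {z: True, o: False, i: False}
  {o: False, i: False, z: False}
  {i: True, z: True, o: False}
  {i: True, o: False, z: False}
  {z: True, o: True, i: False}
  {o: True, z: False, i: False}
  {i: True, o: True, z: True}


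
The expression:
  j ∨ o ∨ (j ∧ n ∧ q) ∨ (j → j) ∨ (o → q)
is always true.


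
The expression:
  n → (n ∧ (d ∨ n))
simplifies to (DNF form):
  True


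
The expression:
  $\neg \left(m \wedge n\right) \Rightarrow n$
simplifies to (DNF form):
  $n$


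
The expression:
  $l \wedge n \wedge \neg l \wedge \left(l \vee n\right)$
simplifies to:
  $\text{False}$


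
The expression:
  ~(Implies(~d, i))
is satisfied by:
  {d: False, i: False}


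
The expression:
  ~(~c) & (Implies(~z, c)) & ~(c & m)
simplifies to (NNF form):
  c & ~m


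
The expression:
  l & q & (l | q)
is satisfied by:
  {q: True, l: True}


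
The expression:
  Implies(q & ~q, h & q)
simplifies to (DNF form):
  True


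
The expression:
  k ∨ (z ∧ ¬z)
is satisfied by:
  {k: True}


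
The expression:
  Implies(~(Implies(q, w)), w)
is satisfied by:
  {w: True, q: False}
  {q: False, w: False}
  {q: True, w: True}


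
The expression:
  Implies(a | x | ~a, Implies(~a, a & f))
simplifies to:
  a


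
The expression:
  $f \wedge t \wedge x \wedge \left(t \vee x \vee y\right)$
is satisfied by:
  {t: True, x: True, f: True}


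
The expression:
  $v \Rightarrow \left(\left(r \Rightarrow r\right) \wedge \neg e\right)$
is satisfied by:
  {v: False, e: False}
  {e: True, v: False}
  {v: True, e: False}


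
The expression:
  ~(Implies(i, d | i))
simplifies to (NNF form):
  False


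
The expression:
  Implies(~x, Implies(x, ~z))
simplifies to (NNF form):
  True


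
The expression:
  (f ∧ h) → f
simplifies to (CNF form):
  True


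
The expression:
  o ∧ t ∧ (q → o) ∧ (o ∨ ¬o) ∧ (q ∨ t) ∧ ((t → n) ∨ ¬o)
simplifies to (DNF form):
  n ∧ o ∧ t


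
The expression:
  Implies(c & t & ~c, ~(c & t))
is always true.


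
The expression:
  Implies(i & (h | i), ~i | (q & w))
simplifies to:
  ~i | (q & w)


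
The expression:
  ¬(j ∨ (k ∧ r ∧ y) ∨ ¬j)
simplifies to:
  False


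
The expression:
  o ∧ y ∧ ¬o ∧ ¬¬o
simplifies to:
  False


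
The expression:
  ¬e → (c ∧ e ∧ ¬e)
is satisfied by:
  {e: True}


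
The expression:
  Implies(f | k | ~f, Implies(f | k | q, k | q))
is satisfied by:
  {k: True, q: True, f: False}
  {k: True, q: False, f: False}
  {q: True, k: False, f: False}
  {k: False, q: False, f: False}
  {f: True, k: True, q: True}
  {f: True, k: True, q: False}
  {f: True, q: True, k: False}


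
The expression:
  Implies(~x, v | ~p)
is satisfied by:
  {x: True, v: True, p: False}
  {x: True, p: False, v: False}
  {v: True, p: False, x: False}
  {v: False, p: False, x: False}
  {x: True, v: True, p: True}
  {x: True, p: True, v: False}
  {v: True, p: True, x: False}


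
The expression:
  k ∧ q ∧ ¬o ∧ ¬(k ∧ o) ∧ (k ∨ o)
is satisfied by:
  {q: True, k: True, o: False}


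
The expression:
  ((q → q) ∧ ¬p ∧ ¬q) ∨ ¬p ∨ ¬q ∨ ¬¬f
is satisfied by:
  {f: True, p: False, q: False}
  {p: False, q: False, f: False}
  {q: True, f: True, p: False}
  {q: True, p: False, f: False}
  {f: True, p: True, q: False}
  {p: True, f: False, q: False}
  {q: True, p: True, f: True}


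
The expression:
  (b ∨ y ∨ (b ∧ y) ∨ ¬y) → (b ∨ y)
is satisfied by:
  {y: True, b: True}
  {y: True, b: False}
  {b: True, y: False}


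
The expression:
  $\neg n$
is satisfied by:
  {n: False}


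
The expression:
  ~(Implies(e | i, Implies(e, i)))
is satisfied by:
  {e: True, i: False}


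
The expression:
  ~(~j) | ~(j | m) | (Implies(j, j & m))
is always true.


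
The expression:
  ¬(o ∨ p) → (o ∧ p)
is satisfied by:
  {o: True, p: True}
  {o: True, p: False}
  {p: True, o: False}


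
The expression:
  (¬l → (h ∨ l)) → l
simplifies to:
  l ∨ ¬h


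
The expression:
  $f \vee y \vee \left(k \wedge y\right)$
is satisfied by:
  {y: True, f: True}
  {y: True, f: False}
  {f: True, y: False}


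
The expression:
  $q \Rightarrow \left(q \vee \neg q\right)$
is always true.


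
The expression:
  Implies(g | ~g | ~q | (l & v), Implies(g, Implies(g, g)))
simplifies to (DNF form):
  True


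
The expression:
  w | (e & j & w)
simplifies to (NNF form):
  w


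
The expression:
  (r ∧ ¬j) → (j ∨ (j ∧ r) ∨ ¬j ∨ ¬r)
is always true.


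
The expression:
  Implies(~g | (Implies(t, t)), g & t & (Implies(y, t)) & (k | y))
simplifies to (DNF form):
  (g & k & t) | (g & t & y)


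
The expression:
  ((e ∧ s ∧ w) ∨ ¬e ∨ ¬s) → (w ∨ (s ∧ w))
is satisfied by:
  {s: True, w: True, e: True}
  {s: True, w: True, e: False}
  {w: True, e: True, s: False}
  {w: True, e: False, s: False}
  {s: True, e: True, w: False}


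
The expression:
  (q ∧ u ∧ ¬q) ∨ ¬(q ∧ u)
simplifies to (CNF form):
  ¬q ∨ ¬u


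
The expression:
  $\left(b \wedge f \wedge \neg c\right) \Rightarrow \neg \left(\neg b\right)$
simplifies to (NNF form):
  $\text{True}$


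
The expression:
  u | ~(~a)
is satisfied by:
  {a: True, u: True}
  {a: True, u: False}
  {u: True, a: False}


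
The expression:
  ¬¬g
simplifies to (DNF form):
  g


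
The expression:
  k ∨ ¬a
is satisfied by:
  {k: True, a: False}
  {a: False, k: False}
  {a: True, k: True}


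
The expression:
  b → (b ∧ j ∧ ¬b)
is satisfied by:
  {b: False}


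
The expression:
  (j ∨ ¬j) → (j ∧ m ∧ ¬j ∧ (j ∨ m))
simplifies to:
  False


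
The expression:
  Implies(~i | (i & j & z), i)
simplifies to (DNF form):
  i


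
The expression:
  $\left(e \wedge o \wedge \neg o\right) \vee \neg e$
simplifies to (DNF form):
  $\neg e$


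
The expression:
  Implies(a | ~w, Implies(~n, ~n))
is always true.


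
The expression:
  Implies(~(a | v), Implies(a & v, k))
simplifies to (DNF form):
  True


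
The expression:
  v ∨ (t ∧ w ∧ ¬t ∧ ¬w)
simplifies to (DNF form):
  v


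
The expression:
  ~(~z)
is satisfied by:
  {z: True}


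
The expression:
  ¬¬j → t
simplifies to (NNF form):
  t ∨ ¬j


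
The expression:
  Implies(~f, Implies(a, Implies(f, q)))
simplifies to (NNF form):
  True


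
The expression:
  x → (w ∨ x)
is always true.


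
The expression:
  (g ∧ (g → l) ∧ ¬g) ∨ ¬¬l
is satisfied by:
  {l: True}


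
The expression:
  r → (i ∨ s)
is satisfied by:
  {i: True, s: True, r: False}
  {i: True, s: False, r: False}
  {s: True, i: False, r: False}
  {i: False, s: False, r: False}
  {i: True, r: True, s: True}
  {i: True, r: True, s: False}
  {r: True, s: True, i: False}


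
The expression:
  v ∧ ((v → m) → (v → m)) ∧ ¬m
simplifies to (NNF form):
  v ∧ ¬m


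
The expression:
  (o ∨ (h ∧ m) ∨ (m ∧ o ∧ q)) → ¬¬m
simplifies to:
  m ∨ ¬o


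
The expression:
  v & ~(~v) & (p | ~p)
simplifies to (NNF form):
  v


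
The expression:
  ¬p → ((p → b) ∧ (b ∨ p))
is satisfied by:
  {b: True, p: True}
  {b: True, p: False}
  {p: True, b: False}


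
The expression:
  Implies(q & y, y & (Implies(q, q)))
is always true.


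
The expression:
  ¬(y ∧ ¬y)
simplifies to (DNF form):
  True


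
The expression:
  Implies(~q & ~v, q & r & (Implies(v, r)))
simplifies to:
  q | v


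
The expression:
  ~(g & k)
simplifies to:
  ~g | ~k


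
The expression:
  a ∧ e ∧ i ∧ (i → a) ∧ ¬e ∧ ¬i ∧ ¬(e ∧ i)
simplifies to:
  False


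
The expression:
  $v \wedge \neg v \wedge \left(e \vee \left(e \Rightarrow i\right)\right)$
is never true.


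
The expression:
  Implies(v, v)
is always true.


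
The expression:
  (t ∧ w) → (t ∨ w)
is always true.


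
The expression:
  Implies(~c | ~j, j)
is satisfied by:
  {j: True}


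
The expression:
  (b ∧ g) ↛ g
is never true.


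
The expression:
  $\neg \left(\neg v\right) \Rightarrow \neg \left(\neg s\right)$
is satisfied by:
  {s: True, v: False}
  {v: False, s: False}
  {v: True, s: True}


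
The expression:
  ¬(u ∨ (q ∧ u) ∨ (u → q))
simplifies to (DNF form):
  False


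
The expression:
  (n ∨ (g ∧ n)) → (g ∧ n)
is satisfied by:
  {g: True, n: False}
  {n: False, g: False}
  {n: True, g: True}


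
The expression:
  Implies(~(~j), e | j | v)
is always true.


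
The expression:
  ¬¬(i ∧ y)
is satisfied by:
  {i: True, y: True}


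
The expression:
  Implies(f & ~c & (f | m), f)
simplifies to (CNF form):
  True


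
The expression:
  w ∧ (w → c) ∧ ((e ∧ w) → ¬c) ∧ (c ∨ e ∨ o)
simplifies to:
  c ∧ w ∧ ¬e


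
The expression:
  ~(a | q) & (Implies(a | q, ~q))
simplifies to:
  ~a & ~q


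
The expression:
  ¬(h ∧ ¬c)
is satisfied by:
  {c: True, h: False}
  {h: False, c: False}
  {h: True, c: True}


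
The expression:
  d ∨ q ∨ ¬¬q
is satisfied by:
  {d: True, q: True}
  {d: True, q: False}
  {q: True, d: False}


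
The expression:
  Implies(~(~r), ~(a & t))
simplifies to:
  ~a | ~r | ~t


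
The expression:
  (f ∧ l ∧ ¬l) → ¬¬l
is always true.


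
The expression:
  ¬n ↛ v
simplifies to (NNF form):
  ¬n ∧ ¬v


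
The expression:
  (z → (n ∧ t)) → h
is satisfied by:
  {z: True, h: True, t: False, n: False}
  {n: True, z: True, h: True, t: False}
  {z: True, h: True, t: True, n: False}
  {n: True, z: True, h: True, t: True}
  {h: True, n: False, t: False, z: False}
  {h: True, n: True, t: False, z: False}
  {h: True, t: True, n: False, z: False}
  {n: True, h: True, t: True, z: False}
  {z: True, n: False, t: False, h: False}
  {n: True, z: True, t: False, h: False}
  {z: True, t: True, n: False, h: False}


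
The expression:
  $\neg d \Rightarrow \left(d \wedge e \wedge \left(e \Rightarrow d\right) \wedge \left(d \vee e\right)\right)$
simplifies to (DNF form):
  $d$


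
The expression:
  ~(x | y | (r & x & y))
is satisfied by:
  {x: False, y: False}


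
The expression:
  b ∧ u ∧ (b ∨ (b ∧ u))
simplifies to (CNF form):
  b ∧ u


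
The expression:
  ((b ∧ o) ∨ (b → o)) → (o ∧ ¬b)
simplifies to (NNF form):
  (b ∧ ¬o) ∨ (o ∧ ¬b)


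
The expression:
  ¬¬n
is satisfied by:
  {n: True}


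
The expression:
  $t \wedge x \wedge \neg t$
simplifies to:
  $\text{False}$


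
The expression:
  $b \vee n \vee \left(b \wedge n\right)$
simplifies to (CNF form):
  $b \vee n$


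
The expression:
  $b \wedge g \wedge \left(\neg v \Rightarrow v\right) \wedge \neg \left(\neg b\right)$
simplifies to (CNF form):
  $b \wedge g \wedge v$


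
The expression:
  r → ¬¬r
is always true.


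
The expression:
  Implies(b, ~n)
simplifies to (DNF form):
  ~b | ~n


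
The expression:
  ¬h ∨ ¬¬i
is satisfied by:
  {i: True, h: False}
  {h: False, i: False}
  {h: True, i: True}


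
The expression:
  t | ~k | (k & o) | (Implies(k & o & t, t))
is always true.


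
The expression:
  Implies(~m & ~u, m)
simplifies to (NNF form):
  m | u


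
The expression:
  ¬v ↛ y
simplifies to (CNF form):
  y ∨ ¬v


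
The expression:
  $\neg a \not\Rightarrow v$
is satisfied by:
  {v: False, a: False}


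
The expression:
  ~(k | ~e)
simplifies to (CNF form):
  e & ~k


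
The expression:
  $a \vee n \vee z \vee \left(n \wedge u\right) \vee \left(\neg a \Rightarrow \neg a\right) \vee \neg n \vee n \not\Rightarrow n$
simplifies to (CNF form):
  $\text{True}$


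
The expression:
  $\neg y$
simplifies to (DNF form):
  $\neg y$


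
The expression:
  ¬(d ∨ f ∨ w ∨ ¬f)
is never true.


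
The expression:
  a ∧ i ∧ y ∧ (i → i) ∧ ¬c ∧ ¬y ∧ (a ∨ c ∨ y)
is never true.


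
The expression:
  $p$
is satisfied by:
  {p: True}


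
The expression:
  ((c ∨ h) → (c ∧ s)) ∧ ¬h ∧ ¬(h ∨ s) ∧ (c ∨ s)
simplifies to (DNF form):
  False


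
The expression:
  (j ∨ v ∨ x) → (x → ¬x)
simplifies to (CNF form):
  ¬x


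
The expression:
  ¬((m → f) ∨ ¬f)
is never true.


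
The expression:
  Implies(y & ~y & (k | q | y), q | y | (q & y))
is always true.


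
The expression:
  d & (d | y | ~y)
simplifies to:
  d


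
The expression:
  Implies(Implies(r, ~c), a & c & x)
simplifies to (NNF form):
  c & (a | r) & (r | x)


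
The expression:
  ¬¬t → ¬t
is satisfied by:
  {t: False}


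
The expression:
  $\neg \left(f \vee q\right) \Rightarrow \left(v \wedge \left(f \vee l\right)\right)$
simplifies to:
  $f \vee q \vee \left(l \wedge v\right)$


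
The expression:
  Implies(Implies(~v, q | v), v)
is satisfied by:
  {v: True, q: False}
  {q: False, v: False}
  {q: True, v: True}


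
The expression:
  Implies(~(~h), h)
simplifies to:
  True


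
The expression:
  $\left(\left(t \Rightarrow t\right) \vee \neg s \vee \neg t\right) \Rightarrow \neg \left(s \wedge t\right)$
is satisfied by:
  {s: False, t: False}
  {t: True, s: False}
  {s: True, t: False}


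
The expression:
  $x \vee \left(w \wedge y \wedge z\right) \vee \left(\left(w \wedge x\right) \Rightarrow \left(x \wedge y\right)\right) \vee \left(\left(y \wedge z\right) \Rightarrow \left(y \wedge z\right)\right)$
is always true.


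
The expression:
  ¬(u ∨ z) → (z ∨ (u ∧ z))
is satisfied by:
  {z: True, u: True}
  {z: True, u: False}
  {u: True, z: False}


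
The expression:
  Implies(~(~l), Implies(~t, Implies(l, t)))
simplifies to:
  t | ~l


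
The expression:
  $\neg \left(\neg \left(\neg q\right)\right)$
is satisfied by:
  {q: False}


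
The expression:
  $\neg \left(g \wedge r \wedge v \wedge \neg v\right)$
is always true.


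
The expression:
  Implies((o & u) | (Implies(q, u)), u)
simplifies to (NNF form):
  q | u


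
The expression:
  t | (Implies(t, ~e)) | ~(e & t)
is always true.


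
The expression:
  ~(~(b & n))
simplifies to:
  b & n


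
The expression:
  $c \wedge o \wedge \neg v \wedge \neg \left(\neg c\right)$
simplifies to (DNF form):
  $c \wedge o \wedge \neg v$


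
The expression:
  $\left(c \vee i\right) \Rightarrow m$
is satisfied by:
  {m: True, c: False, i: False}
  {i: True, m: True, c: False}
  {m: True, c: True, i: False}
  {i: True, m: True, c: True}
  {i: False, c: False, m: False}


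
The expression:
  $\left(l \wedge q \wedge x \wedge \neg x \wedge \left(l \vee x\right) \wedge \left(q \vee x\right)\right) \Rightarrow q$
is always true.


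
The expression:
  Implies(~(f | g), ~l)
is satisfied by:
  {g: True, f: True, l: False}
  {g: True, l: False, f: False}
  {f: True, l: False, g: False}
  {f: False, l: False, g: False}
  {g: True, f: True, l: True}
  {g: True, l: True, f: False}
  {f: True, l: True, g: False}


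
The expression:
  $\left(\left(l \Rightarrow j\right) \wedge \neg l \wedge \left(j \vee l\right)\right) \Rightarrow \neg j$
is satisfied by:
  {l: True, j: False}
  {j: False, l: False}
  {j: True, l: True}


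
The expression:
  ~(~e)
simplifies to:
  e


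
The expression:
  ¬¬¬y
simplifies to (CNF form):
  ¬y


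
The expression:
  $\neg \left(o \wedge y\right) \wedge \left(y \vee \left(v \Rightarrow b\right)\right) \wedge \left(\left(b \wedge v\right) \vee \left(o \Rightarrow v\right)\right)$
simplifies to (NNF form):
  $\left(y \wedge \neg o\right) \vee \left(\neg o \wedge \neg v\right) \vee \left(b \wedge v \wedge \neg y\right)$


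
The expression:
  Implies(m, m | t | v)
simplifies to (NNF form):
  True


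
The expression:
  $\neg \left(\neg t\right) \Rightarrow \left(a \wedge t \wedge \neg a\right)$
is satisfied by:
  {t: False}


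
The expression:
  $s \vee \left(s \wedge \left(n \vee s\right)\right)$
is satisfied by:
  {s: True}


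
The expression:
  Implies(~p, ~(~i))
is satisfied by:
  {i: True, p: True}
  {i: True, p: False}
  {p: True, i: False}


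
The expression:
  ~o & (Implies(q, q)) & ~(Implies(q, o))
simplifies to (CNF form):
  q & ~o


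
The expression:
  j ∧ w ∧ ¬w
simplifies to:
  False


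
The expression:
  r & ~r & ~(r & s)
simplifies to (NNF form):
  False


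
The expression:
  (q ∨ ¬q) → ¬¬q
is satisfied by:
  {q: True}


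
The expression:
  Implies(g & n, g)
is always true.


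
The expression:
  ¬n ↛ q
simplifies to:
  q ∨ ¬n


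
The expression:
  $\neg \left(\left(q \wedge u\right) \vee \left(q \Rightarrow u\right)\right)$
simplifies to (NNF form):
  $q \wedge \neg u$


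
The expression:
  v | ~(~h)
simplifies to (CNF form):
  h | v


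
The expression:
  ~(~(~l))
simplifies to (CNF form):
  ~l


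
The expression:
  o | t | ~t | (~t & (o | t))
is always true.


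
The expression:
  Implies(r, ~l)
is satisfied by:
  {l: False, r: False}
  {r: True, l: False}
  {l: True, r: False}


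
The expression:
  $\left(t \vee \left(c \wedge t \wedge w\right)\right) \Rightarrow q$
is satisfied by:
  {q: True, t: False}
  {t: False, q: False}
  {t: True, q: True}


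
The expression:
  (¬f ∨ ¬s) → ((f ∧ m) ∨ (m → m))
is always true.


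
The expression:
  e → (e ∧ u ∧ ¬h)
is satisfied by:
  {u: True, e: False, h: False}
  {u: False, e: False, h: False}
  {h: True, u: True, e: False}
  {h: True, u: False, e: False}
  {e: True, u: True, h: False}


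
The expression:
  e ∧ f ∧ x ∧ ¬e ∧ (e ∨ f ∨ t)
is never true.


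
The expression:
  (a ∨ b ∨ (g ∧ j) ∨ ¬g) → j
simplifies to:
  j ∨ (g ∧ ¬a ∧ ¬b)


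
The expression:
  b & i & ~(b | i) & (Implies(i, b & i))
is never true.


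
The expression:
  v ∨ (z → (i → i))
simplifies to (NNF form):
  True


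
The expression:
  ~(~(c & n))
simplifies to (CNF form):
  c & n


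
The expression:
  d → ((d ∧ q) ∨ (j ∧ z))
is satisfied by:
  {q: True, z: True, j: True, d: False}
  {q: True, z: True, j: False, d: False}
  {q: True, j: True, z: False, d: False}
  {q: True, j: False, z: False, d: False}
  {z: True, j: True, q: False, d: False}
  {z: True, j: False, q: False, d: False}
  {j: True, q: False, z: False, d: False}
  {j: False, q: False, z: False, d: False}
  {d: True, q: True, z: True, j: True}
  {d: True, q: True, z: True, j: False}
  {d: True, q: True, j: True, z: False}
  {d: True, q: True, j: False, z: False}
  {d: True, z: True, j: True, q: False}


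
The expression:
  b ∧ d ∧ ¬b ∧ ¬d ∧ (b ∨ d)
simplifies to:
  False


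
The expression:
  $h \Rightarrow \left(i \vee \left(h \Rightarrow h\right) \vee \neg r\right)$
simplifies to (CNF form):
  $\text{True}$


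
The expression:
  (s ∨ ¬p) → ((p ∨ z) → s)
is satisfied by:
  {p: True, s: True, z: False}
  {p: True, s: False, z: False}
  {s: True, p: False, z: False}
  {p: False, s: False, z: False}
  {p: True, z: True, s: True}
  {p: True, z: True, s: False}
  {z: True, s: True, p: False}


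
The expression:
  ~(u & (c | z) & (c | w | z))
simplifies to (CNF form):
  (~c | ~u) & (~u | ~z)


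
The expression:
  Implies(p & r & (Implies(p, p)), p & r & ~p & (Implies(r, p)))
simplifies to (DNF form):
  ~p | ~r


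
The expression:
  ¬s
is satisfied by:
  {s: False}


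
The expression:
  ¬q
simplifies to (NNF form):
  ¬q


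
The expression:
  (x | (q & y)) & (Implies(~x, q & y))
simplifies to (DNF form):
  x | (q & y)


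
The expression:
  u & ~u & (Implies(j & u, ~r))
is never true.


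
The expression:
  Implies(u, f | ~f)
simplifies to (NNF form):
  True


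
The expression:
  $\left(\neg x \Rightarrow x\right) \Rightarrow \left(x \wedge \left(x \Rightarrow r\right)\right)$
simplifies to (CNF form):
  $r \vee \neg x$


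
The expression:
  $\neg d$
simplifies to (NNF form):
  $\neg d$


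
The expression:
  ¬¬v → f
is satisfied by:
  {f: True, v: False}
  {v: False, f: False}
  {v: True, f: True}


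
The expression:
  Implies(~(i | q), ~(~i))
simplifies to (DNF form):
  i | q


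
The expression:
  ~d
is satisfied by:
  {d: False}


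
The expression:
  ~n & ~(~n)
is never true.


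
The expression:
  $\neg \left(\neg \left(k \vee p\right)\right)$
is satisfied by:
  {k: True, p: True}
  {k: True, p: False}
  {p: True, k: False}


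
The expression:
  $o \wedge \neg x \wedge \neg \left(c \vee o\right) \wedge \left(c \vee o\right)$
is never true.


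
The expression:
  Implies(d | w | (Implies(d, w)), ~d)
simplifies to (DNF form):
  ~d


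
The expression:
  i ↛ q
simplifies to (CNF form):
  i ∧ ¬q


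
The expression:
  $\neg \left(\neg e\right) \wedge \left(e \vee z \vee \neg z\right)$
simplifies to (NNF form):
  $e$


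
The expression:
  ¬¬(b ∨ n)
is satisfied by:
  {n: True, b: True}
  {n: True, b: False}
  {b: True, n: False}


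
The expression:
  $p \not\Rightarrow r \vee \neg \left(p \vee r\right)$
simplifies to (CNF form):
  $\neg r$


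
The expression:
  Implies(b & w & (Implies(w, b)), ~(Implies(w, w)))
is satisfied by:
  {w: False, b: False}
  {b: True, w: False}
  {w: True, b: False}


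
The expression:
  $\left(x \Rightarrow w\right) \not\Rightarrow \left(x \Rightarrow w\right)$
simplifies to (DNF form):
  $\text{False}$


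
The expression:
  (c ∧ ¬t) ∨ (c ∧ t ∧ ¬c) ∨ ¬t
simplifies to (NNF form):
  ¬t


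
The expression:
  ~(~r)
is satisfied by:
  {r: True}


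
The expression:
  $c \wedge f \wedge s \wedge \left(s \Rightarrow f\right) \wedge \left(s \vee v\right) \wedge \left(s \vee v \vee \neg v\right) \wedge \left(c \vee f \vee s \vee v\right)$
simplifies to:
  $c \wedge f \wedge s$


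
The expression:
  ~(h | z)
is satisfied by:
  {h: False, z: False}


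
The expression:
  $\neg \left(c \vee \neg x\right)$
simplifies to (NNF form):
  $x \wedge \neg c$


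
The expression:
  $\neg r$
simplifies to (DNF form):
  $\neg r$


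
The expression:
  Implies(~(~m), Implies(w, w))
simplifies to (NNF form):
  True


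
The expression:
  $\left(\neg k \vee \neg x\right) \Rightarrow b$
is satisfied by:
  {b: True, k: True, x: True}
  {b: True, k: True, x: False}
  {b: True, x: True, k: False}
  {b: True, x: False, k: False}
  {k: True, x: True, b: False}


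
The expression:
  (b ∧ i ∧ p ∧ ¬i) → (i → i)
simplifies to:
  True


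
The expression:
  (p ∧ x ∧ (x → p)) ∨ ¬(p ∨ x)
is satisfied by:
  {p: False, x: False}
  {x: True, p: True}


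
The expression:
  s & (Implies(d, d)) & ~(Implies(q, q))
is never true.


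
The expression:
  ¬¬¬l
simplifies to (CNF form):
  ¬l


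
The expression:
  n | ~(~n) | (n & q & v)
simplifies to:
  n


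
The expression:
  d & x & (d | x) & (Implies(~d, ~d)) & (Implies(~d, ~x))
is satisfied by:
  {d: True, x: True}


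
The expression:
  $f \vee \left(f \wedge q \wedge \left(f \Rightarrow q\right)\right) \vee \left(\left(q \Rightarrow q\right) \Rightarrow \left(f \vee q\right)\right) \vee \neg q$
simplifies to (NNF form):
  $\text{True}$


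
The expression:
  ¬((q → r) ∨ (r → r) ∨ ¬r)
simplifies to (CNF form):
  False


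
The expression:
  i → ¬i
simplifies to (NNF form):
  ¬i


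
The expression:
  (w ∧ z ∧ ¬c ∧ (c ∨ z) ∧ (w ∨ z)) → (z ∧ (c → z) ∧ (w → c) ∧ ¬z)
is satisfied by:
  {c: True, w: False, z: False}
  {w: False, z: False, c: False}
  {c: True, z: True, w: False}
  {z: True, w: False, c: False}
  {c: True, w: True, z: False}
  {w: True, c: False, z: False}
  {c: True, z: True, w: True}


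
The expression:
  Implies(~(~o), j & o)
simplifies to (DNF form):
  j | ~o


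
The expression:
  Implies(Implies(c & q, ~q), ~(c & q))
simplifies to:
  True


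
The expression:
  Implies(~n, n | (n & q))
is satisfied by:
  {n: True}


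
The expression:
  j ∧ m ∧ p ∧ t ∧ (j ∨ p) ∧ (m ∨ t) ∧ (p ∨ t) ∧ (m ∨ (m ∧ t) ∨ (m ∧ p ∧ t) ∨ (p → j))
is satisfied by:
  {t: True, m: True, j: True, p: True}


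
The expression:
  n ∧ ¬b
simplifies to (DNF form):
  n ∧ ¬b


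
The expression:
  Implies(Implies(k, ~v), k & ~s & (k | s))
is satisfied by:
  {v: True, k: True, s: False}
  {k: True, s: False, v: False}
  {v: True, s: True, k: True}


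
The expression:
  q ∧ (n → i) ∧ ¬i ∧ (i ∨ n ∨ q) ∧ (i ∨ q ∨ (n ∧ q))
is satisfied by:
  {q: True, n: False, i: False}


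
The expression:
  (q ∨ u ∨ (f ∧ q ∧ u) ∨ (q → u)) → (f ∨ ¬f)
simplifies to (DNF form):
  True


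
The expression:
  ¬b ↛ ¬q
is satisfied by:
  {q: True, b: False}


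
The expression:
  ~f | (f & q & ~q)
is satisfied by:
  {f: False}


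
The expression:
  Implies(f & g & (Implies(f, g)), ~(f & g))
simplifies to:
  ~f | ~g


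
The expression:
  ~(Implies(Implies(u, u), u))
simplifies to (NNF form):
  ~u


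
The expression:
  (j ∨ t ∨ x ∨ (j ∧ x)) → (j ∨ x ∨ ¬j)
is always true.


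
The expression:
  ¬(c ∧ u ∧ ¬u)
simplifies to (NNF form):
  True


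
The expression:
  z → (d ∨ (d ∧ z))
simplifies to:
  d ∨ ¬z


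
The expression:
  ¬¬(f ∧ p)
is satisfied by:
  {p: True, f: True}


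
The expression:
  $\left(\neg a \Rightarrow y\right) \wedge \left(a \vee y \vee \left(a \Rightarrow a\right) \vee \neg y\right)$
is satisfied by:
  {a: True, y: True}
  {a: True, y: False}
  {y: True, a: False}


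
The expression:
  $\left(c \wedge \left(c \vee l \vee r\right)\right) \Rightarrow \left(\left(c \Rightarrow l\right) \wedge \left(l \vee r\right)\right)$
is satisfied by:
  {l: True, c: False}
  {c: False, l: False}
  {c: True, l: True}


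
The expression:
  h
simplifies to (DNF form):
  h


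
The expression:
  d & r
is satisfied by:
  {r: True, d: True}


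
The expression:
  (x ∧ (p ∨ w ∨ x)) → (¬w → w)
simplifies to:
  w ∨ ¬x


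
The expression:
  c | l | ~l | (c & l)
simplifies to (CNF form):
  True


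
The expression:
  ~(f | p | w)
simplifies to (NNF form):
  ~f & ~p & ~w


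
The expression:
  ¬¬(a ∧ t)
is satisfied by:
  {t: True, a: True}


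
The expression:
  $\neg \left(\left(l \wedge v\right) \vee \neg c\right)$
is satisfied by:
  {c: True, l: False, v: False}
  {c: True, v: True, l: False}
  {c: True, l: True, v: False}


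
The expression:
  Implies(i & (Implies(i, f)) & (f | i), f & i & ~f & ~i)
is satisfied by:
  {i: False, f: False}
  {f: True, i: False}
  {i: True, f: False}


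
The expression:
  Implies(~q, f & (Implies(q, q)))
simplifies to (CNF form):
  f | q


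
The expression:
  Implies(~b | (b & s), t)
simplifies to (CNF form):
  (b | t) & (t | ~s)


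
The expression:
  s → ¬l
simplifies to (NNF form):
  ¬l ∨ ¬s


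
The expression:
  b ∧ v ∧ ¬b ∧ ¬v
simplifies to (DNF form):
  False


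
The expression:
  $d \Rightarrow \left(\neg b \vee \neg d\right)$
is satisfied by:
  {d: False, b: False}
  {b: True, d: False}
  {d: True, b: False}


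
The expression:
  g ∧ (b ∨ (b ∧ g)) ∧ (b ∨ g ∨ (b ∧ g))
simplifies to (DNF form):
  b ∧ g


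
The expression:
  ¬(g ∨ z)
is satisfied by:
  {g: False, z: False}


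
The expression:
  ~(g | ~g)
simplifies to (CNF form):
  False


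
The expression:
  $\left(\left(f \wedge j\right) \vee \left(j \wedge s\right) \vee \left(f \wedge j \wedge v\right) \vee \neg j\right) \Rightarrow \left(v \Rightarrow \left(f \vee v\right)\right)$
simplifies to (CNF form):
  $\text{True}$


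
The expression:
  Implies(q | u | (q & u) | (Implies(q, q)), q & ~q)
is never true.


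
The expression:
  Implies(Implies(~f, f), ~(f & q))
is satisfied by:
  {q: False, f: False}
  {f: True, q: False}
  {q: True, f: False}


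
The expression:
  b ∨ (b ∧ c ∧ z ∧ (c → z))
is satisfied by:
  {b: True}


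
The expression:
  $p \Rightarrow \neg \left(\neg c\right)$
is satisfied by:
  {c: True, p: False}
  {p: False, c: False}
  {p: True, c: True}


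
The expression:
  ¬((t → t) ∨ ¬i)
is never true.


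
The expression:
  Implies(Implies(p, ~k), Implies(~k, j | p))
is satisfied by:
  {k: True, p: True, j: True}
  {k: True, p: True, j: False}
  {k: True, j: True, p: False}
  {k: True, j: False, p: False}
  {p: True, j: True, k: False}
  {p: True, j: False, k: False}
  {j: True, p: False, k: False}


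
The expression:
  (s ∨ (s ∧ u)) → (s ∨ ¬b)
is always true.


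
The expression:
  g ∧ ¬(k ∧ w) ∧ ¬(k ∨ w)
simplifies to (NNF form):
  g ∧ ¬k ∧ ¬w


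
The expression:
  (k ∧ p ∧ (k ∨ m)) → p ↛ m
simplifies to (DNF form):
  ¬k ∨ ¬m ∨ ¬p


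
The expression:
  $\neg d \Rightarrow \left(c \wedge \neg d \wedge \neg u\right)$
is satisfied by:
  {d: True, c: True, u: False}
  {d: True, u: False, c: False}
  {d: True, c: True, u: True}
  {d: True, u: True, c: False}
  {c: True, u: False, d: False}


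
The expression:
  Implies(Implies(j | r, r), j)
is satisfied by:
  {j: True}


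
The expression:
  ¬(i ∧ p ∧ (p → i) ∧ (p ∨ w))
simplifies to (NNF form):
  ¬i ∨ ¬p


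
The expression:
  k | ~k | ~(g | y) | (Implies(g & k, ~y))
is always true.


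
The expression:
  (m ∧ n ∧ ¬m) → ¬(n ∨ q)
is always true.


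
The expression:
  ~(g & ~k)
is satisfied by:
  {k: True, g: False}
  {g: False, k: False}
  {g: True, k: True}


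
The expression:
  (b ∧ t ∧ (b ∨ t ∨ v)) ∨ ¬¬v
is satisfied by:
  {b: True, v: True, t: True}
  {b: True, v: True, t: False}
  {v: True, t: True, b: False}
  {v: True, t: False, b: False}
  {b: True, t: True, v: False}


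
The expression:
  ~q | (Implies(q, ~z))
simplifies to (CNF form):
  ~q | ~z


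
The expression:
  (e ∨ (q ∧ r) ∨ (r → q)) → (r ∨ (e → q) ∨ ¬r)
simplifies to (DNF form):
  True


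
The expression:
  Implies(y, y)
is always true.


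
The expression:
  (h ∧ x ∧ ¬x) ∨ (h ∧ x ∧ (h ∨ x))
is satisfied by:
  {h: True, x: True}


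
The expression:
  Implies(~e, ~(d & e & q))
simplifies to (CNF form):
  True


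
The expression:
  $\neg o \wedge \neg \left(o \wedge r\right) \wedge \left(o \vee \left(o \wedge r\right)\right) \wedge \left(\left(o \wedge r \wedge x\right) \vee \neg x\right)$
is never true.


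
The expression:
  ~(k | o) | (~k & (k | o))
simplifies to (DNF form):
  ~k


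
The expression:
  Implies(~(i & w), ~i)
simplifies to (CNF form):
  w | ~i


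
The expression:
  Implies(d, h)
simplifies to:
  h | ~d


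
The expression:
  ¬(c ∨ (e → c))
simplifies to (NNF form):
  e ∧ ¬c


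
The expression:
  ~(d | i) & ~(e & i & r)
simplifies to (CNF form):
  ~d & ~i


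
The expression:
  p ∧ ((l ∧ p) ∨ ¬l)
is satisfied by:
  {p: True}


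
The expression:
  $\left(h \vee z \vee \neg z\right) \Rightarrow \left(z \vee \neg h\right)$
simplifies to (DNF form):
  $z \vee \neg h$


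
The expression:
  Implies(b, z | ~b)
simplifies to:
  z | ~b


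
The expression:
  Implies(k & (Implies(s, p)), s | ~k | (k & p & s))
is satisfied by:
  {s: True, k: False}
  {k: False, s: False}
  {k: True, s: True}


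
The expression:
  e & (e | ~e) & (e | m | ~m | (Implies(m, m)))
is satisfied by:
  {e: True}


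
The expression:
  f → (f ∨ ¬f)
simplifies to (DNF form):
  True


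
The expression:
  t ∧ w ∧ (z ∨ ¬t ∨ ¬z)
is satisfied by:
  {t: True, w: True}


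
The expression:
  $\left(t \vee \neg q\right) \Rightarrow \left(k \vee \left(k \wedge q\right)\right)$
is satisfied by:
  {k: True, q: True, t: False}
  {k: True, t: False, q: False}
  {k: True, q: True, t: True}
  {k: True, t: True, q: False}
  {q: True, t: False, k: False}


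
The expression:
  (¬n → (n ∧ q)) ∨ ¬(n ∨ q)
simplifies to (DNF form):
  n ∨ ¬q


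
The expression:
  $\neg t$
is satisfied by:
  {t: False}


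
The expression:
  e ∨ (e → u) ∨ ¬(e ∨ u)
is always true.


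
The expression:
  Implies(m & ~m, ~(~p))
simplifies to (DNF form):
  True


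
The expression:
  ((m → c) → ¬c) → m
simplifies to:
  c ∨ m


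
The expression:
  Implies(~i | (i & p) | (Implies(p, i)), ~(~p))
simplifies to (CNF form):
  p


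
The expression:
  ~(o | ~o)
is never true.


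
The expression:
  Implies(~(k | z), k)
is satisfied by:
  {k: True, z: True}
  {k: True, z: False}
  {z: True, k: False}


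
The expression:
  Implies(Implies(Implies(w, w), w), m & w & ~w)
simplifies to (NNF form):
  ~w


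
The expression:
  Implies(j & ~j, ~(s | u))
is always true.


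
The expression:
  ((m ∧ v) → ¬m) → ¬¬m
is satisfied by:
  {m: True}


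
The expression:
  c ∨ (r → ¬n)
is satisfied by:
  {c: True, n: False, r: False}
  {c: False, n: False, r: False}
  {r: True, c: True, n: False}
  {r: True, c: False, n: False}
  {n: True, c: True, r: False}
  {n: True, c: False, r: False}
  {n: True, r: True, c: True}


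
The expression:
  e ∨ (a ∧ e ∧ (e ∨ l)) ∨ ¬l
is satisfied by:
  {e: True, l: False}
  {l: False, e: False}
  {l: True, e: True}


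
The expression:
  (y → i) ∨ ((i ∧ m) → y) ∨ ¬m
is always true.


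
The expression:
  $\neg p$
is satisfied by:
  {p: False}


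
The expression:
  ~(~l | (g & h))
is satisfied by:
  {l: True, h: False, g: False}
  {g: True, l: True, h: False}
  {h: True, l: True, g: False}


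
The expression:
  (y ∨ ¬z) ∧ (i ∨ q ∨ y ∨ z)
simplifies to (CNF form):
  (y ∨ ¬z) ∧ (i ∨ q ∨ y) ∧ (i ∨ y ∨ ¬z) ∧ (q ∨ y ∨ ¬z)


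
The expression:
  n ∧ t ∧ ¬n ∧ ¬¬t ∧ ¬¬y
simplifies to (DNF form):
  False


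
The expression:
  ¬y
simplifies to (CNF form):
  ¬y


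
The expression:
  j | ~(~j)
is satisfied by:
  {j: True}


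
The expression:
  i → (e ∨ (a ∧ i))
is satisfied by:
  {a: True, e: True, i: False}
  {a: True, e: False, i: False}
  {e: True, a: False, i: False}
  {a: False, e: False, i: False}
  {a: True, i: True, e: True}
  {a: True, i: True, e: False}
  {i: True, e: True, a: False}


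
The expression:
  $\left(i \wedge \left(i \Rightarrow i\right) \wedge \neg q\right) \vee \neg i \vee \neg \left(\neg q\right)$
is always true.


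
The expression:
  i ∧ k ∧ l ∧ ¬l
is never true.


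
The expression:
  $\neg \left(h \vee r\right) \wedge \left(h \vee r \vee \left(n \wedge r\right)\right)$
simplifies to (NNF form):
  $\text{False}$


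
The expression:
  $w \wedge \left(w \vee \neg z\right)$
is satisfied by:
  {w: True}


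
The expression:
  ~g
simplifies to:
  ~g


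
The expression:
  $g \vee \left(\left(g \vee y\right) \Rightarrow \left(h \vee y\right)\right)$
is always true.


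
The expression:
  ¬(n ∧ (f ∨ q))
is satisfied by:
  {q: False, n: False, f: False}
  {f: True, q: False, n: False}
  {q: True, f: False, n: False}
  {f: True, q: True, n: False}
  {n: True, f: False, q: False}


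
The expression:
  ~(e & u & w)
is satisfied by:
  {w: False, e: False, u: False}
  {u: True, w: False, e: False}
  {e: True, w: False, u: False}
  {u: True, e: True, w: False}
  {w: True, u: False, e: False}
  {u: True, w: True, e: False}
  {e: True, w: True, u: False}


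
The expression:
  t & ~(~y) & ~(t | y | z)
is never true.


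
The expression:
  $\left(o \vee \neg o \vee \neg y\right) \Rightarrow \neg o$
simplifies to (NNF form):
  $\neg o$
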